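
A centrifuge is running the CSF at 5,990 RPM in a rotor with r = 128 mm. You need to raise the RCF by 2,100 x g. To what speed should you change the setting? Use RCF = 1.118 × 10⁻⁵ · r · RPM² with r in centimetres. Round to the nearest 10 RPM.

≈ 7110 RPM

r = 128 mm = 12.8 cm
Current RCF = 1.118 × 10⁻⁵ × 12.8 × (5990)² = 1.118 × 10⁻⁵ × 12.8 × 35,880,100 ≈ 5,134.6 × g
Target RCF = 5,134.6 + 2,100 = 7,234.6 × g
N² = 7,234.6 / (14.3104 × 10⁻⁵) = 50,554,841
N ≈ √50,554,841 ≈ 7,110.2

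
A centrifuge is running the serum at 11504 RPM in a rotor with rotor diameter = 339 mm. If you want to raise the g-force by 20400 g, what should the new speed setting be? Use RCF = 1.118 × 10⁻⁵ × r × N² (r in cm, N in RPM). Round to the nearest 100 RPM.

15500 RPM

r = 339 mm / 2 = 169.5 mm = 16.95 cm
Current RCF = 1.118 × 10⁻⁵ × 16.95 × (11504)² = 1.118 × 10⁻⁵ × 16.95 × 132,342,016 ≈ 25,078.9 × g
Target RCF = 25,078.9 + 20,400 = 45,478.9 × g
N² = 45,478.9 / (18.9501 × 10⁻⁵) = 239,992,929
N ≈ √239,992,929 ≈ 15,491.7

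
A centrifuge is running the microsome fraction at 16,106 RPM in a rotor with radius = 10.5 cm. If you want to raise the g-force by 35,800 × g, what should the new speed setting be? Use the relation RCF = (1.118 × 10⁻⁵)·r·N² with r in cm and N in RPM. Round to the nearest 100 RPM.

23800 RPM

Current RCF = 1.118 × 10⁻⁵ × 10.5 × (16106)² = 1.118 × 10⁻⁵ × 10.5 × 259,403,236 ≈ 30,451.3 × g
Target RCF = 30,451.3 + 35,800 = 66,251.3 × g
N² = 66,251.3 / (11.739 × 10⁻⁵) = 564,369,197
N ≈ √564,369,197 ≈ 23,756.5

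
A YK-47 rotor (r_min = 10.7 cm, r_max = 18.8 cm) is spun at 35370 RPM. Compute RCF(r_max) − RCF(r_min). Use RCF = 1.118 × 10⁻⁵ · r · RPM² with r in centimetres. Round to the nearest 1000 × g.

RCF_max = 1.118 × 10⁻⁵ × 18.8 × (35370)² = 1.118 × 10⁻⁵ × 18.8 × 1,251,036,900 ≈ 262,947.9 × g
RCF_min = 1.118 × 10⁻⁵ × 10.7 × (35370)² = 1.118 × 10⁻⁵ × 10.7 × 1,251,036,900 ≈ 149,656.5 × g
ΔRCF = 262,947.9 − 149,656.5 = 113,291.4

ΔRCF ≈ 113000 ×g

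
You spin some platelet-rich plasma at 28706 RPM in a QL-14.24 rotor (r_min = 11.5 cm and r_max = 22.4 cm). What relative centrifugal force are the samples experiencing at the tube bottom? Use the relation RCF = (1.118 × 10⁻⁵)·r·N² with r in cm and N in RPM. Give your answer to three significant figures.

206000 g

Use r_max = 22.4 cm.
RCF = 1.118 × 10⁻⁵ × 22.4 × (28706)² = 1.118 × 10⁻⁵ × 22.4 × 824,034,436 ≈ 206,364.6 × g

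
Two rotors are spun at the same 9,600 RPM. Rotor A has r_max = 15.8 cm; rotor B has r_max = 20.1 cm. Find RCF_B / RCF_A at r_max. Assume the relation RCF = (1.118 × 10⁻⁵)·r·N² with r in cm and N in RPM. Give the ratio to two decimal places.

At fixed N, RCF ∝ r, so RCF_B/RCF_A = r_B/r_A = 20.1 / 15.8 = 1.2722.

1.27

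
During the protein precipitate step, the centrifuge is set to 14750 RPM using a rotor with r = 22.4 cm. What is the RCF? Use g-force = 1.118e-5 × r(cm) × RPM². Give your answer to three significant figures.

RCF = 1.118 × 10⁻⁵ × 22.4 × (14750)² = 1.118 × 10⁻⁵ × 22.4 × 217,562,500 ≈ 54,484.6 × g

54500 × g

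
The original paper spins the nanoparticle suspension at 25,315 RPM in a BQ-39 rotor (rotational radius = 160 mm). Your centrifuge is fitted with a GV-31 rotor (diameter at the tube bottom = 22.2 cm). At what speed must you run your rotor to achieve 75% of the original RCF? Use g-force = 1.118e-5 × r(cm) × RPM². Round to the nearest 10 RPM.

Original rotor: r = 160 mm = 16.0 cm
RCF_original = 1.118 × 10⁻⁵ × 16 × (25315)² = 1.118 × 10⁻⁵ × 16 × 640,849,225 ≈ 114,635.1 × g
Target RCF = 0.75 × 114,635.1 ≈ 85,976.3 × g
Your rotor: r = 22.2 / 2 = 11.1 cm
85,976.3 = 1.118 × 10⁻⁵ × 11.1 × N²
N² = 85,976.3 / (12.4098 × 10⁻⁵) = 692,809,715
N ≈ √692,809,715 ≈ 26,321.3

26320 RPM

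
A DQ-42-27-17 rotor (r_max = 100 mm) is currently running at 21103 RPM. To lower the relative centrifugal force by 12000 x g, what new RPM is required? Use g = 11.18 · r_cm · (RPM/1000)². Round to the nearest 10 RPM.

18380 RPM

r = 100 mm = 10.0 cm
Current RCF = 11.18 × 10 × (21.103)² = 11.18 × 10 × 445.336609 ≈ 49,788.6 × g
Target RCF = 49,788.6 − 12,000 = 37,788.6 × g
(N/1000)² = 37,788.6 / 111.8 = 338.0018
N = 1000 × √338.0018 ≈ 18,384.8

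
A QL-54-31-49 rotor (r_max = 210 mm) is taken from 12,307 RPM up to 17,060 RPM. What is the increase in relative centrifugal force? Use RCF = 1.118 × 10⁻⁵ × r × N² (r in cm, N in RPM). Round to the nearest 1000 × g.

≈ 33000 x g

r = 210 mm = 21.0 cm
RCF₁ = 1.118 × 10⁻⁵ × 21 × (12307)² = 1.118 × 10⁻⁵ × 21 × 151,462,249 ≈ 35,560.3 × g
RCF₂ = 1.118 × 10⁻⁵ × 21 × (17060)² = 1.118 × 10⁻⁵ × 21 × 291,043,600 ≈ 68,331.2 × g
Increase = 68,331.2 − 35,560.3 = 32,770.9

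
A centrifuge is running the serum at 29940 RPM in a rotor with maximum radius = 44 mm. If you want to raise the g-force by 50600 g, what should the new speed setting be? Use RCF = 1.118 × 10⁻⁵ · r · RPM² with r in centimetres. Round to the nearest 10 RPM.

N₂ ≈ 43880 RPM

r = 44 mm = 4.4 cm
Current RCF = 1.118 × 10⁻⁵ × 4.4 × (29940)² = 1.118 × 10⁻⁵ × 4.4 × 896,403,600 ≈ 44,095.9 × g
Target RCF = 44,095.9 + 50,600 = 94,695.9 × g
N² = 94,695.9 / (4.9192 × 10⁻⁵) = 1,925,026,427
N ≈ √1,925,026,427 ≈ 43,875.1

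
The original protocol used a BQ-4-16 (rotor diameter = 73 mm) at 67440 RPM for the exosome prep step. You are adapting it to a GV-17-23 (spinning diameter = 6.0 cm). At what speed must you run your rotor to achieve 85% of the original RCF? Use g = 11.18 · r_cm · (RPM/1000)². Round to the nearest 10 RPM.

≈ 68580 RPM

Original rotor: r = 73 mm / 2 = 36.5 mm = 3.65 cm
RCF_original = 11.18 × 3.65 × (67.44)² = 11.18 × 3.65 × 4,548.1536 ≈ 185,596.5 × g
Target RCF = 0.85 × 185,596.5 ≈ 157,757 × g
Your rotor: r = 6.0 / 2 = 3 cm
157,757 = 11.18 × 3 × (N/1000)²
(N/1000)² = 157,757 / 33.54 = 4703.548
N = 1000 × √4703.548 ≈ 68,582.4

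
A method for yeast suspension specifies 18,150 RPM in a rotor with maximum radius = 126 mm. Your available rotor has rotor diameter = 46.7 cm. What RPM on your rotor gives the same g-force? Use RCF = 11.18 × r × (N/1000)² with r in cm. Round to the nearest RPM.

≈ 13333 RPM

Original rotor: r = 126 mm = 12.6 cm
RCF_original = 11.18 × 12.6 × (18.15)² = 11.18 × 12.6 × 329.4225 ≈ 46,405.1 × g
Your rotor: r = 46.7 / 2 = 23.35 cm
46,405.1 = 11.18 × 23.35 × (N/1000)²
(N/1000)² = 46,405.1 / 261.053 = 177.7612
N = 1000 × √177.7612 ≈ 13,332.7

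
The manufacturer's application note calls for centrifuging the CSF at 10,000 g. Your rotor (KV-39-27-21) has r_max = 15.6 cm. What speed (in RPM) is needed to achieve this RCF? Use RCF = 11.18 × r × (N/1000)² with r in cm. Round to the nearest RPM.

≈ 7572 RPM

10,000 = 11.18 × 15.6 × (N/1000)²
(N/1000)² = 10,000 / 174.408 = 57.33682
N = 1000 × √57.33682 ≈ 7,572.1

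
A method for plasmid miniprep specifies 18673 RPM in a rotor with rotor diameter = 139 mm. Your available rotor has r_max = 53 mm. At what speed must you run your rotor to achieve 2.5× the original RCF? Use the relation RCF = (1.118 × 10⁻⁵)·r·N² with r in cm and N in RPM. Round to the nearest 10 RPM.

Original rotor: r = 139 mm / 2 = 69.5 mm = 6.95 cm
RCF_original = 1.118 × 10⁻⁵ × 6.95 × (18673)² = 1.118 × 10⁻⁵ × 6.95 × 348,680,929 ≈ 27,092.9 × g
Target RCF = 2.5 × 27,092.9 ≈ 67,732.2 × g
Your rotor: r = 53 mm = 5.3 cm
67,732.2 = 1.118 × 10⁻⁵ × 5.3 × N²
N² = 67,732.2 / (5.9254 × 10⁻⁵) = 1,143,082,324
N ≈ √1,143,082,324 ≈ 33,809.5

≈ 33810 RPM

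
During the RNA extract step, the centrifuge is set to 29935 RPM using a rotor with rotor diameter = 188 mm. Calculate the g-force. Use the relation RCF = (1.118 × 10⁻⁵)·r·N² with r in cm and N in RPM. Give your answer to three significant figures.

r = 188 mm / 2 = 94 mm = 9.4 cm
RCF = 1.118 × 10⁻⁵ × r × N²
RCF = 1.118 × 10⁻⁵ × 9.4 × (29935)² = 1.118 × 10⁻⁵ × 9.4 × 896,104,225 ≈ 94,173.4 × g

≈ 94200 g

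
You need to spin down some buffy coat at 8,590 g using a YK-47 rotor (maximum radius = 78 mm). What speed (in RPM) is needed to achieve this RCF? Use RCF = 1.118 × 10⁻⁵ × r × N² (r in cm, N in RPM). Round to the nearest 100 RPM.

r = 78 mm = 7.8 cm
RCF = 1.118 × 10⁻⁵ × r × N²
8,590 = 1.118 × 10⁻⁵ × 7.8 × N²
N² = 8,590 / (8.7204 × 10⁻⁵) = 98,504,656
N ≈ √98,504,656 ≈ 9,925.0

N ≈ 9900 RPM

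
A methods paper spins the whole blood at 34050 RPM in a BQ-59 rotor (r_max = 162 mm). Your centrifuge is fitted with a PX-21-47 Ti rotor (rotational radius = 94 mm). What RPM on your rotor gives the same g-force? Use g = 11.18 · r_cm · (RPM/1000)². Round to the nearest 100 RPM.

≈ 44700 RPM

Original rotor: r = 162 mm = 16.2 cm
RCF = 11.18 × r × (N/1000)²
RCF_original = 11.18 × 16.2 × (34.05)² = 11.18 × 16.2 × 1,159.4025 ≈ 209,986.3 × g
Your rotor: r = 94 mm = 9.4 cm
209,986.3 = 11.18 × 9.4 × (N/1000)²
(N/1000)² = 209,986.3 / 105.092 = 1998.119
N = 1000 × √1998.119 ≈ 44,700.3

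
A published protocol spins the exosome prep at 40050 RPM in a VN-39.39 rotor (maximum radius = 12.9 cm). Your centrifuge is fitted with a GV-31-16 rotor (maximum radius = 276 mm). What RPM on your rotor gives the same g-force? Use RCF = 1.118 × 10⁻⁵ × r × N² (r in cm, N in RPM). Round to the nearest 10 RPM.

≈ 27380 RPM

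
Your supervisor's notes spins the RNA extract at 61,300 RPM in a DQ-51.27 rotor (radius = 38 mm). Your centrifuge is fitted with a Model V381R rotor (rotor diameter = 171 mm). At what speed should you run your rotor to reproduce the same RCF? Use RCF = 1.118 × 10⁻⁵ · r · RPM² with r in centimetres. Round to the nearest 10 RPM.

≈ 40870 RPM

Original rotor: r = 38 mm = 3.8 cm
RCF_original = 1.118 × 10⁻⁵ × 3.8 × (61300)² = 1.118 × 10⁻⁵ × 3.8 × 3,757,690,000 ≈ 159,641.7 × g
Your rotor: r = 171 mm / 2 = 85.5 mm = 8.55 cm
159,641.7 = 1.118 × 10⁻⁵ × 8.55 × N²
N² = 159,641.7 / (9.5589 × 10⁻⁵) = 1,670,084,424
N ≈ √1,670,084,424 ≈ 40,866.7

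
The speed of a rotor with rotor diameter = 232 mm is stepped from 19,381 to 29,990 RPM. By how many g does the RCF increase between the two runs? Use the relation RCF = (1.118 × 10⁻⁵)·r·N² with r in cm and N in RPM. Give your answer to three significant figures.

r = 232 mm / 2 = 116 mm = 11.6 cm
RCF₁ = 1.118 × 10⁻⁵ × 11.6 × (19381)² = 1.118 × 10⁻⁵ × 11.6 × 375,623,161 ≈ 48,713.8 × g
RCF₂ = 1.118 × 10⁻⁵ × 11.6 × (29990)² = 1.118 × 10⁻⁵ × 11.6 × 899,400,100 ≈ 116,641.4 × g
Increase = 116,641.4 − 48,713.8 = 67,927.6

≈ 67900 g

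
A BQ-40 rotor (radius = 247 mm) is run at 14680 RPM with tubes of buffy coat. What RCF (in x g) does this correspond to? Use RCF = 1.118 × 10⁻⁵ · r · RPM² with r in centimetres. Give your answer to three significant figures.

≈ 59500 x g

r = 247 mm = 24.7 cm
RCF = 1.118 × 10⁻⁵ × 24.7 × (14680)² = 1.118 × 10⁻⁵ × 24.7 × 215,502,400 ≈ 59,510.1 × g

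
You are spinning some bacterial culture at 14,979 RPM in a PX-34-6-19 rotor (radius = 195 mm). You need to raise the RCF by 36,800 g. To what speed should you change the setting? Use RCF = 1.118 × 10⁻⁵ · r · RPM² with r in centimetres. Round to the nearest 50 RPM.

19850 RPM

r = 195 mm = 19.5 cm
Current RCF = 1.118 × 10⁻⁵ × 19.5 × (14979)² = 1.118 × 10⁻⁵ × 19.5 × 224,370,441 ≈ 48,915 × g
Target RCF = 48,915 + 36,800 = 85,715 × g
N² = 85,715 / (21.801 × 10⁻⁵) = 393,170,038
N ≈ √393,170,038 ≈ 19,828.5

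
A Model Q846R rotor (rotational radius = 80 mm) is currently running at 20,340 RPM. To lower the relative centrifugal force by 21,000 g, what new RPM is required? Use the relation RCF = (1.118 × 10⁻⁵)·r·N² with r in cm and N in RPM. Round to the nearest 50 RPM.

r = 80 mm = 8.0 cm
Current RCF = 1.118 × 10⁻⁵ × 8 × (20340)² = 1.118 × 10⁻⁵ × 8 × 413,715,600 ≈ 37,002.7 × g
Target RCF = 37,002.7 − 21,000 = 16,002.7 × g
N² = 16,002.7 / (8.944 × 10⁻⁵) = 178,921,064
N ≈ √178,921,064 ≈ 13,376.1

≈ 13400 RPM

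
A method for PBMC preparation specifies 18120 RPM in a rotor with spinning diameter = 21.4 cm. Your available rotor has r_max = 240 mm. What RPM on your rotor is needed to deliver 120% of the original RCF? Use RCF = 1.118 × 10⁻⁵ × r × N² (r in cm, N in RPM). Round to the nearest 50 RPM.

≈ 13250 RPM

Original rotor: r = 21.4 / 2 = 10.7 cm
RCF_original = 1.118 × 10⁻⁵ × 10.7 × (18120)² = 1.118 × 10⁻⁵ × 10.7 × 328,334,400 ≈ 39,277.3 × g
Target RCF = 1.2 × 39,277.3 ≈ 47,132.8 × g
Your rotor: r = 240 mm = 24.0 cm
47,132.8 = 1.118 × 10⁻⁵ × 24 × N²
N² = 47,132.8 / (26.832 × 10⁻⁵) = 175,658,915
N ≈ √175,658,915 ≈ 13,253.6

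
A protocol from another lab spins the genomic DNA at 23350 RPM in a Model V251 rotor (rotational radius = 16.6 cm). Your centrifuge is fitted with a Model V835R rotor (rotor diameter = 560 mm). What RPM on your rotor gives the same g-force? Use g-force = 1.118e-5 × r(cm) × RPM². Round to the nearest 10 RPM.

RCF_original = 1.118 × 10⁻⁵ × 16.6 × (23350)² = 1.118 × 10⁻⁵ × 16.6 × 545,222,500 ≈ 101,186.8 × g
Your rotor: r = 560 mm / 2 = 280 mm = 28 cm
101,186.8 = 1.118 × 10⁻⁵ × 28 × N²
N² = 101,186.8 / (31.304 × 10⁻⁵) = 323,239,203
N ≈ √323,239,203 ≈ 17,978.9

17980 RPM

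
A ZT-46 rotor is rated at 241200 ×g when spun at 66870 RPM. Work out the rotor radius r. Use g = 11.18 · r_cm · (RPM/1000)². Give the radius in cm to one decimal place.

RCF = 11.18 × r × (N/1000)²
241200 = 11.18 × r × (66.87)²
r = 241200 / (11.18 × 4471.5969) = 241200 / 49992.45 ≈ 4.825 cm

≈ 4.8 cm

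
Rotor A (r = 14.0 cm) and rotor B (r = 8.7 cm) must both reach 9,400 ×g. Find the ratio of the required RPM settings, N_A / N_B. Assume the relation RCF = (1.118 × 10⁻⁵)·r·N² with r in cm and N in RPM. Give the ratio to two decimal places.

0.79

At fixed RCF, N ∝ 1/√r, so N_A/N_B = √(r_B/r_A) = √(8.7/14.0) = √0.621429 = 0.7883.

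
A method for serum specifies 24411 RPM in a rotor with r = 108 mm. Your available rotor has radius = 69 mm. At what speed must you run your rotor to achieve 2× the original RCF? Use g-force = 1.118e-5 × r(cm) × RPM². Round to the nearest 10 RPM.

Original rotor: r = 108 mm = 10.8 cm
RCF_original = 1.118 × 10⁻⁵ × 10.8 × (24411)² = 1.118 × 10⁻⁵ × 10.8 × 595,896,921 ≈ 71,951 × g
Target RCF = 2 × 71,951 ≈ 143,902 × g
Your rotor: r = 69 mm = 6.9 cm
143,902 = 1.118 × 10⁻⁵ × 6.9 × N²
N² = 143,902 / (7.7142 × 10⁻⁵) = 1,865,417,023
N ≈ √1,865,417,023 ≈ 43,190.5

43190 RPM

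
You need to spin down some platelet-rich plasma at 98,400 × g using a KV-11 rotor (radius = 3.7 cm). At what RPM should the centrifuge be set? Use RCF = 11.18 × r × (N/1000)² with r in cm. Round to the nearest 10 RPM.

≈ 48770 RPM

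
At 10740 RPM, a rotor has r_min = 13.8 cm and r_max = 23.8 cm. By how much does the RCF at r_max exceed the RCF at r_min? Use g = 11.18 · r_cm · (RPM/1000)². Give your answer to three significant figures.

RCF_max = 11.18 × 23.8 × (10.74)² = 11.18 × 23.8 × 115.3476 ≈ 30,692.2 × g
RCF_min = 11.18 × 13.8 × (10.74)² = 11.18 × 13.8 × 115.3476 ≈ 17,796.3 × g
ΔRCF = 30,692.2 − 17,796.3 = 12,895.9

12900 ×g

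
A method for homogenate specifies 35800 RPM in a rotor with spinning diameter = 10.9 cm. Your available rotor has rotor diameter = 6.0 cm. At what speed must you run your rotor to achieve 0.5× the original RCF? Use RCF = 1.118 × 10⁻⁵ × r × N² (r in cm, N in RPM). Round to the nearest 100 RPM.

≈ 34100 RPM

Original rotor: r = 10.9 / 2 = 5.45 cm
RCF_original = 1.118 × 10⁻⁵ × 5.45 × (35800)² = 1.118 × 10⁻⁵ × 5.45 × 1,281,640,000 ≈ 78,091.6 × g
Target RCF = 0.5 × 78,091.6 ≈ 39,045.8 × g
Your rotor: r = 6.0 / 2 = 3 cm
39,045.8 = 1.118 × 10⁻⁵ × 3 × N²
N² = 39,045.8 / (3.354 × 10⁻⁵) = 1,164,156,231
N ≈ √1,164,156,231 ≈ 34,119.7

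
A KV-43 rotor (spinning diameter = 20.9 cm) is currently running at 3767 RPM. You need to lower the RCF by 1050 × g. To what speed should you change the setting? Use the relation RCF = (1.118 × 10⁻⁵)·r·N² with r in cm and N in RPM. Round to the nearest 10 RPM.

r = 20.9 / 2 = 10.45 cm
Current RCF = 1.118 × 10⁻⁵ × 10.45 × (3767)² = 1.118 × 10⁻⁵ × 10.45 × 14,190,289 ≈ 1,657.9 × g
Target RCF = 1,657.9 − 1,050 = 607.9 × g
N² = 607.9 / (11.6831 × 10⁻⁵) = 5,203,242
N ≈ √5,203,242 ≈ 2,281.1

N₂ ≈ 2280 RPM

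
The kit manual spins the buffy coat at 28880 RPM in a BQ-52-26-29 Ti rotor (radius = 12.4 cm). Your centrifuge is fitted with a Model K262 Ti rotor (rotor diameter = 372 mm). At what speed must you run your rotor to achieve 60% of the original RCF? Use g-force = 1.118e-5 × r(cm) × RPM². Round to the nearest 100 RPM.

RCF = 1.118 × 10⁻⁵ × r × N²
RCF_original = 1.118 × 10⁻⁵ × 12.4 × (28880)² = 1.118 × 10⁻⁵ × 12.4 × 834,054,400 ≈ 115,626.6 × g
Target RCF = 0.6 × 115,626.6 ≈ 69,376 × g
Your rotor: r = 372 mm / 2 = 186 mm = 18.6 cm
69,376 = 1.118 × 10⁻⁵ × 18.6 × N²
N² = 69,376 / (20.7948 × 10⁻⁵) = 333,621,867
N ≈ √333,621,867 ≈ 18,265.3

≈ 18300 RPM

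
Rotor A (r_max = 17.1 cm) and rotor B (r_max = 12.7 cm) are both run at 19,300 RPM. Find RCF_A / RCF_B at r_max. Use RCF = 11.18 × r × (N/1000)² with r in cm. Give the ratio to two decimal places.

At fixed N, RCF ∝ r, so RCF_A/RCF_B = r_A/r_B = 17.1 / 12.7 = 1.3465.

1.35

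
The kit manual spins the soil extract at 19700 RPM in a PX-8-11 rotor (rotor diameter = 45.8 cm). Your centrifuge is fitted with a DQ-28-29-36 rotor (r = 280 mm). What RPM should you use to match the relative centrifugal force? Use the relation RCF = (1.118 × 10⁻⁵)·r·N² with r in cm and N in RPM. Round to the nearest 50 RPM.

≈ 17800 RPM

Original rotor: r = 45.8 / 2 = 22.9 cm
RCF_original = 1.118 × 10⁻⁵ × 22.9 × (19700)² = 1.118 × 10⁻⁵ × 22.9 × 388,090,000 ≈ 99,359.6 × g
Your rotor: r = 280 mm = 28.0 cm
99,359.6 = 1.118 × 10⁻⁵ × 28 × N²
N² = 99,359.6 / (31.304 × 10⁻⁵) = 317,402,249
N ≈ √317,402,249 ≈ 17,815.8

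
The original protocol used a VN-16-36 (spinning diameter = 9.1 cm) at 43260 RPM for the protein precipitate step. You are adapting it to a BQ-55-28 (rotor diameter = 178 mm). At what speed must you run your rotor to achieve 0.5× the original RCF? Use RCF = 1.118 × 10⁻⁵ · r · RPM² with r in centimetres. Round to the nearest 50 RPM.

≈ 21850 RPM

Original rotor: r = 9.1 / 2 = 4.55 cm
RCF_original = 1.118 × 10⁻⁵ × 4.55 × (43260)² = 1.118 × 10⁻⁵ × 4.55 × 1,871,427,600 ≈ 95,197.7 × g
Target RCF = 0.5 × 95,197.7 ≈ 47,598.8 × g
Your rotor: r = 178 mm / 2 = 89 mm = 8.9 cm
47,598.8 = 1.118 × 10⁻⁵ × 8.9 × N²
N² = 47,598.8 / (9.9502 × 10⁻⁵) = 478,370,284
N ≈ √478,370,284 ≈ 21,871.7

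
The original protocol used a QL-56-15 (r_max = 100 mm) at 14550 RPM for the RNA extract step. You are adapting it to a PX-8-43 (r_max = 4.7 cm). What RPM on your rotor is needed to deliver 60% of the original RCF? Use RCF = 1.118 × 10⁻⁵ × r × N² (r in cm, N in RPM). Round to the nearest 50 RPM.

Original rotor: r = 100 mm = 10.0 cm
RCF = 1.118 × 10⁻⁵ × r × N²
RCF_original = 1.118 × 10⁻⁵ × 10 × (14550)² = 1.118 × 10⁻⁵ × 10 × 211,702,500 ≈ 23,668.3 × g
Target RCF = 0.6 × 23,668.3 ≈ 14,201 × g
14,201 = 1.118 × 10⁻⁵ × 4.7 × N²
N² = 14,201 / (5.2546 × 10⁻⁵) = 270,258,440
N ≈ √270,258,440 ≈ 16,439.5

16450 RPM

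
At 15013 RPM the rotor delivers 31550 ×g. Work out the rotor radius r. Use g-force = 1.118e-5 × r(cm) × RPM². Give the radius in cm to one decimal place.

≈ 12.5 cm

31550 = 1.118 × 10⁻⁵ × r × (15013)²
r = 31550 / (1.118 × 10⁻⁵ × 225,390,169) = 31550 / 2519.862 ≈ 12.521 cm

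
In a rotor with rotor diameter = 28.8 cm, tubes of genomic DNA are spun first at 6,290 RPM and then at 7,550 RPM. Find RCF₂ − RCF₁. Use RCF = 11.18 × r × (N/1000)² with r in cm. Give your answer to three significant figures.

r = 28.8 / 2 = 14.4 cm
RCF₁ = 11.18 × 14.4 × (6.29)² = 11.18 × 14.4 × 39.5641 ≈ 6,369.5 × g
RCF₂ = 11.18 × 14.4 × (7.55)² = 11.18 × 14.4 × 57.0025 ≈ 9,176.9 × g
Increase = 9,176.9 − 6,369.5 = 2,807.4

≈ 2810 ×g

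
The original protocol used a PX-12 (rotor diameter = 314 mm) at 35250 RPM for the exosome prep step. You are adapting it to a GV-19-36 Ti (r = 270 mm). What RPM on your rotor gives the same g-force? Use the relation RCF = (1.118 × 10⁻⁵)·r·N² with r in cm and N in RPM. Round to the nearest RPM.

≈ 26880 RPM

Original rotor: r = 314 mm / 2 = 157 mm = 15.7 cm
RCF_original = 1.118 × 10⁻⁵ × 15.7 × (35250)² = 1.118 × 10⁻⁵ × 15.7 × 1,242,562,500 ≈ 218,102 × g
Your rotor: r = 270 mm = 27.0 cm
218,102 = 1.118 × 10⁻⁵ × 27 × N²
N² = 218,102 / (30.186 × 10⁻⁵) = 722,526,999
N ≈ √722,526,999 ≈ 26,879.9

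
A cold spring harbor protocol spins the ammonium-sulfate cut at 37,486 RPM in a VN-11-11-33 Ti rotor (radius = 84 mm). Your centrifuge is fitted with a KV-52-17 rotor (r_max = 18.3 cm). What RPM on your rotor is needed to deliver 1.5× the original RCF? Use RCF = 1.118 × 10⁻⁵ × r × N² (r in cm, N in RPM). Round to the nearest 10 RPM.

≈ 31100 RPM

Original rotor: r = 84 mm = 8.4 cm
RCF_original = 1.118 × 10⁻⁵ × 8.4 × (37486)² = 1.118 × 10⁻⁵ × 8.4 × 1,405,200,196 ≈ 131,965.2 × g
Target RCF = 1.5 × 131,965.2 ≈ 197,947.8 × g
197,947.8 = 1.118 × 10⁻⁵ × 18.3 × N²
N² = 197,947.8 / (20.4594 × 10⁻⁵) = 967,515,176
N ≈ √967,515,176 ≈ 31,104.9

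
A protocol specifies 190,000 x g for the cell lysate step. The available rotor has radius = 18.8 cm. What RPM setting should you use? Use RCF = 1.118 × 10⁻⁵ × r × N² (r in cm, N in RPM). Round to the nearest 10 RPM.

190,000 = 1.118 × 10⁻⁵ × 18.8 × N²
N² = 190,000 / (21.0184 × 10⁻⁵) = 903,969,855
N ≈ √903,969,855 ≈ 30,066.1

N ≈ 30070 RPM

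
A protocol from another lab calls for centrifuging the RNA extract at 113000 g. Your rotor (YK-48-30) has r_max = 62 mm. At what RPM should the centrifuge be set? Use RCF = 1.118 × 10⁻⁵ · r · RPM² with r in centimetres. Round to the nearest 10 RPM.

r = 62 mm = 6.2 cm
113,000 = 1.118 × 10⁻⁵ × 6.2 × N²
N² = 113,000 / (6.9316 × 10⁻⁵) = 1,630,215,246
N ≈ √1,630,215,246 ≈ 40,375.9

≈ 40380 RPM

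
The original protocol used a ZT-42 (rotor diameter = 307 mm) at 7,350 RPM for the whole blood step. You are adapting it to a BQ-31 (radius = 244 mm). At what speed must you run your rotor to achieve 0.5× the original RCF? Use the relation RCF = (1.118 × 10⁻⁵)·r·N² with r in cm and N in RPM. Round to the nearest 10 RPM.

4120 RPM

Original rotor: r = 307 mm / 2 = 153.5 mm = 15.35 cm
RCF_original = 1.118 × 10⁻⁵ × 15.35 × (7350)² = 1.118 × 10⁻⁵ × 15.35 × 54,022,500 ≈ 9,271 × g
Target RCF = 0.5 × 9,271 ≈ 4,635.5 × g
Your rotor: r = 244 mm = 24.4 cm
4,635.5 = 1.118 × 10⁻⁵ × 24.4 × N²
N² = 4,635.5 / (27.2792 × 10⁻⁵) = 16,992,800
N ≈ √16,992,800 ≈ 4,122.2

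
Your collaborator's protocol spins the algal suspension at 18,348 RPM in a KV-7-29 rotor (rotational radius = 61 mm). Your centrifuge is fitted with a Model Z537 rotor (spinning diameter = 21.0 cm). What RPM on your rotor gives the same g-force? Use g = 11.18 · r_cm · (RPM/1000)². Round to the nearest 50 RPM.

≈ 14000 RPM

Original rotor: r = 61 mm = 6.1 cm
RCF_original = 11.18 × 6.1 × (18.348)² = 11.18 × 6.1 × 336.649104 ≈ 22,958.8 × g
Your rotor: r = 21.0 / 2 = 10.5 cm
22,958.8 = 11.18 × 10.5 × (N/1000)²
(N/1000)² = 22,958.8 / 117.39 = 195.5771
N = 1000 × √195.5771 ≈ 13,984.9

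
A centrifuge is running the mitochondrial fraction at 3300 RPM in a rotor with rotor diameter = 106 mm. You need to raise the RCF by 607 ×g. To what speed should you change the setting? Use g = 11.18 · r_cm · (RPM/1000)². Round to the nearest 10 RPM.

N₂ ≈ 4600 RPM

r = 106 mm / 2 = 53 mm = 5.3 cm
Current RCF = 11.18 × 5.3 × (3.3)² = 11.18 × 5.3 × 10.89 ≈ 645.3 × g
Target RCF = 645.3 + 607 = 1,252.3 × g
(N/1000)² = 1,252.3 / 59.254 = 21.13444
N = 1000 × √21.13444 ≈ 4,597.2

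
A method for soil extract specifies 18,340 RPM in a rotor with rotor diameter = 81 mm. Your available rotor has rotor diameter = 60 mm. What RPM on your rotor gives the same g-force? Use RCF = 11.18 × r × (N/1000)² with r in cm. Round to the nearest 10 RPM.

Original rotor: r = 81 mm / 2 = 40.5 mm = 4.05 cm
RCF_original = 11.18 × 4.05 × (18.34)² = 11.18 × 4.05 × 336.3556 ≈ 15,229.8 × g
Your rotor: r = 60 mm / 2 = 30 mm = 3 cm
15,229.8 = 11.18 × 3 × (N/1000)²
(N/1000)² = 15,229.8 / 33.54 = 454.0787
N = 1000 × √454.0787 ≈ 21,309.1

21310 RPM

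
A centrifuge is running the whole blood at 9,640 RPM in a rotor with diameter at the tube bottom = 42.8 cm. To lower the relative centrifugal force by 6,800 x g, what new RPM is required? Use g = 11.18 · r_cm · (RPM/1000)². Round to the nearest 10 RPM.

N₂ ≈ 8030 RPM

r = 42.8 / 2 = 21.4 cm
Current RCF = 11.18 × 21.4 × (9.64)² = 11.18 × 21.4 × 92.9296 ≈ 22,233.6 × g
Target RCF = 22,233.6 − 6,800 = 15,433.6 × g
(N/1000)² = 15,433.6 / 239.252 = 64.50772
N = 1000 × √64.50772 ≈ 8,031.7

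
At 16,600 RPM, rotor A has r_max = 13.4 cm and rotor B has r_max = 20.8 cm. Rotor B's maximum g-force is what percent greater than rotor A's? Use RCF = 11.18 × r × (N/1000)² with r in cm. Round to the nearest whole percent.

55%

At equal RPM, RCF scales linearly with r: ratio = 20.8 / 13.4 = 1.5522.
So rotor B delivers 55.2% more g-force.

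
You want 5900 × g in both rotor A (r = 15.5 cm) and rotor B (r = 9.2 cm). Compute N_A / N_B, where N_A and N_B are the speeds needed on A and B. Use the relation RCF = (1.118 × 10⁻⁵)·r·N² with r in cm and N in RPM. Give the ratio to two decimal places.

At fixed RCF, N ∝ 1/√r, so N_A/N_B = √(r_B/r_A) = √(9.2/15.5) = √0.593548 = 0.7704.

0.77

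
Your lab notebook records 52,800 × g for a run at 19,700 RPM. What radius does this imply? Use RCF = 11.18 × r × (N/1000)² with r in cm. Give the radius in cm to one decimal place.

r ≈ 12.2 cm

RCF = 11.18 × r × (N/1000)²
52800 = 11.18 × r × (19.7)²
r = 52800 / (11.18 × 388.09) = 52800 / 4338.846 ≈ 12.169 cm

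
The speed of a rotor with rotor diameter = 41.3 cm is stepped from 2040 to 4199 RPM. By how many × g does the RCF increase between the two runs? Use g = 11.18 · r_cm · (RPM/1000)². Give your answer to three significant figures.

≈ 3110 × g

r = 41.3 / 2 = 20.65 cm
RCF₁ = 11.18 × 20.65 × (2.04)² = 11.18 × 20.65 × 4.1616 ≈ 960.8 × g
RCF₂ = 11.18 × 20.65 × (4.199)² = 11.18 × 20.65 × 17.631601 ≈ 4,070.6 × g
Increase = 4,070.6 − 960.8 = 3,109.8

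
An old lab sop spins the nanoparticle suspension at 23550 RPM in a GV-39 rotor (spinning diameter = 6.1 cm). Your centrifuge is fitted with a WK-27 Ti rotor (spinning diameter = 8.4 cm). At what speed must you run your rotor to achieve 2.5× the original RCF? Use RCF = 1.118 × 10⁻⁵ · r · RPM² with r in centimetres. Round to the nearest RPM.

Original rotor: r = 6.1 / 2 = 3.05 cm
RCF_original = 1.118 × 10⁻⁵ × 3.05 × (23550)² = 1.118 × 10⁻⁵ × 3.05 × 554,602,500 ≈ 18,911.4 × g
Target RCF = 2.5 × 18,911.4 ≈ 47,278.5 × g
Your rotor: r = 8.4 / 2 = 4.2 cm
47,278.5 = 1.118 × 10⁻⁵ × 4.2 × N²
N² = 47,278.5 / (4.6956 × 10⁻⁵) = 1,006,868,132
N ≈ √1,006,868,132 ≈ 31,731.2

≈ 31731 RPM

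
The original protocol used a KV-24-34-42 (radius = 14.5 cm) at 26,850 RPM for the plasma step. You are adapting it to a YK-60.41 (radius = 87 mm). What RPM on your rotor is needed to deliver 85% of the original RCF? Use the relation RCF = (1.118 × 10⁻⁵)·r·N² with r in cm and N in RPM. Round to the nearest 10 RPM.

≈ 31960 RPM

RCF_original = 1.118 × 10⁻⁵ × 14.5 × (26850)² = 1.118 × 10⁻⁵ × 14.5 × 720,922,500 ≈ 116,868.7 × g
Target RCF = 0.85 × 116,868.7 ≈ 99,338.4 × g
Your rotor: r = 87 mm = 8.7 cm
99,338.4 = 1.118 × 10⁻⁵ × 8.7 × N²
N² = 99,338.4 / (9.7266 × 10⁻⁵) = 1,021,306,520
N ≈ √1,021,306,520 ≈ 31,957.9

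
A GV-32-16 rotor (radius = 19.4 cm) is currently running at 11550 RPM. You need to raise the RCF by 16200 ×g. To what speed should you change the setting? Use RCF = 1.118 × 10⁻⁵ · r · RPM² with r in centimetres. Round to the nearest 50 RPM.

Current RCF = 1.118 × 10⁻⁵ × 19.4 × (11550)² = 1.118 × 10⁻⁵ × 19.4 × 133,402,500 ≈ 28,933.9 × g
Target RCF = 28,933.9 + 16,200 = 45,133.9 × g
N² = 45,133.9 / (21.6892 × 10⁻⁵) = 208,093,890
N ≈ √208,093,890 ≈ 14,425.5

N₂ ≈ 14450 RPM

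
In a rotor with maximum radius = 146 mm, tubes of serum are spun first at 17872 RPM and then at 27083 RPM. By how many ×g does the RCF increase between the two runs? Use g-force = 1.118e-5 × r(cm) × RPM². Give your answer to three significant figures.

r = 146 mm = 14.6 cm
RCF₁ = 1.118 × 10⁻⁵ × 14.6 × (17872)² = 1.118 × 10⁻⁵ × 14.6 × 319,408,384 ≈ 52,136.4 × g
RCF₂ = 1.118 × 10⁻⁵ × 14.6 × (27083)² = 1.118 × 10⁻⁵ × 14.6 × 733,488,889 ≈ 119,725.9 × g
Increase = 119,725.9 − 52,136.4 = 67,589.5

≈ 67600 ×g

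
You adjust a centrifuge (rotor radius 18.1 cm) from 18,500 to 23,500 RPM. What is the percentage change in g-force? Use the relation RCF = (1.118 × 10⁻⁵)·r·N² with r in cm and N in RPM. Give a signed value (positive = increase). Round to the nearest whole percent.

RCF ∝ N², so the ratio is (23500/18500)² = (1.270270)² = 1.6136.
Change = 1.6136 − 1 = +0.6136 → +61.4%.

+61%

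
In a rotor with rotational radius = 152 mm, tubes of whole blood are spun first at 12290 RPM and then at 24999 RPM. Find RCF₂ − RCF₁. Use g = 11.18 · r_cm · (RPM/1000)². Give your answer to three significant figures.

r = 152 mm = 15.2 cm
RCF₁ = 11.18 × 15.2 × (12.29)² = 11.18 × 15.2 × 151.0441 ≈ 25,667.8 × g
RCF₂ = 11.18 × 15.2 × (24.999)² = 11.18 × 15.2 × 624.950001 ≈ 106,201.5 × g
Increase = 106,201.5 − 25,667.8 = 80,533.7

80500 g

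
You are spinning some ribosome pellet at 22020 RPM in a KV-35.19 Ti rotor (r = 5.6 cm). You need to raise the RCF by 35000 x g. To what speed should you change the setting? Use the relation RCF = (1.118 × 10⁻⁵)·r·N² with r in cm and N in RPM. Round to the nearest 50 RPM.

≈ 32300 RPM

Current RCF = 1.118 × 10⁻⁵ × 5.6 × (22020)² = 1.118 × 10⁻⁵ × 5.6 × 484,880,400 ≈ 30,357.4 × g
Target RCF = 30,357.4 + 35,000 = 65,357.4 × g
N² = 65,357.4 / (6.2608 × 10⁻⁵) = 1,043,914,516
N ≈ √1,043,914,516 ≈ 32,309.7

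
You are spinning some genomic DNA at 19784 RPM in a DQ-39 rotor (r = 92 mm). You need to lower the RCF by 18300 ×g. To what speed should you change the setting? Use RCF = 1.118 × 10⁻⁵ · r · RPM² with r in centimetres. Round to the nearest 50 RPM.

r = 92 mm = 9.2 cm
Current RCF = 1.118 × 10⁻⁵ × 9.2 × (19784)² = 1.118 × 10⁻⁵ × 9.2 × 391,406,656 ≈ 40,258.5 × g
Target RCF = 40,258.5 − 18,300 = 21,958.5 × g
N² = 21,958.5 / (10.2856 × 10⁻⁵) = 213,487,789
N ≈ √213,487,789 ≈ 14,611.2

14600 RPM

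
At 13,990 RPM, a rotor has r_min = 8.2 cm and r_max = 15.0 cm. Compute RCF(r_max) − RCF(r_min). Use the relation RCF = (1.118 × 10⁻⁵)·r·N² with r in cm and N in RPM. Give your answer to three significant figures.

ΔRCF ≈ 14900 x g

ΔRCF = 1.118 × 10⁻⁵ × (r_max − r_min) × N² = 1.118 × 10⁻⁵ × 6.8 × 195,720,100 ≈ 14,879.4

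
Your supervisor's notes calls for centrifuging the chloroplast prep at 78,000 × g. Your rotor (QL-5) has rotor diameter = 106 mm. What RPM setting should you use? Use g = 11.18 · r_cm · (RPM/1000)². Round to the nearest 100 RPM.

≈ 36300 RPM

r = 106 mm / 2 = 53 mm = 5.3 cm
RCF = 11.18 × r × (N/1000)²
78,000 = 11.18 × 5.3 × (N/1000)²
(N/1000)² = 78,000 / 59.254 = 1316.367
N = 1000 × √1316.367 ≈ 36,281.8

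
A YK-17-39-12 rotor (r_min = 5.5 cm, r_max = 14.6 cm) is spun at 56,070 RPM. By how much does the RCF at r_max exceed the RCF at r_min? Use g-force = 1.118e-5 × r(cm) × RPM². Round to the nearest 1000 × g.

ΔRCF = 1.118 × 10⁻⁵ × (r_max − r_min) × N² = 1.118 × 10⁻⁵ × 9.1 × 3,143,844,900 ≈ 319,848.5

320000 g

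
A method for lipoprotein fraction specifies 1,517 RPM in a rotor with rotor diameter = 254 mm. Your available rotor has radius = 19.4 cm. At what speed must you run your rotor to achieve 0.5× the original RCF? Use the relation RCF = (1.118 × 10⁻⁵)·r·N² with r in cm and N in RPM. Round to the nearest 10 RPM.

≈ 870 RPM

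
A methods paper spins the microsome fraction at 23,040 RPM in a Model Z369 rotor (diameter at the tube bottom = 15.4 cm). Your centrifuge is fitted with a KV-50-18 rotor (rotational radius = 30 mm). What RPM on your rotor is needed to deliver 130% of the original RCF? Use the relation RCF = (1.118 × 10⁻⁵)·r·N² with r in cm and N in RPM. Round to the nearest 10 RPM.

Original rotor: r = 15.4 / 2 = 7.7 cm
RCF_original = 1.118 × 10⁻⁵ × 7.7 × (23040)² = 1.118 × 10⁻⁵ × 7.7 × 530,841,600 ≈ 45,698 × g
Target RCF = 1.3 × 45,698 ≈ 59,407.4 × g
Your rotor: r = 30 mm = 3.0 cm
59,407.4 = 1.118 × 10⁻⁵ × 3 × N²
N² = 59,407.4 / (3.354 × 10⁻⁵) = 1,771,240,310
N ≈ √1,771,240,310 ≈ 42,086.1

≈ 42090 RPM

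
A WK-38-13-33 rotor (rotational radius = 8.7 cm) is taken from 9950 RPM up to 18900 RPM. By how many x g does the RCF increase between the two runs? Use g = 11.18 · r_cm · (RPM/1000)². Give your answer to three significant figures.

25100 x g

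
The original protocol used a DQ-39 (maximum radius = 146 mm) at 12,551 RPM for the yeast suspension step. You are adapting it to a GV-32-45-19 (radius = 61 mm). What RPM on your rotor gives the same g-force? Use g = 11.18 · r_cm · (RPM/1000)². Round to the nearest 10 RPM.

Original rotor: r = 146 mm = 14.6 cm
RCF_original = 11.18 × 14.6 × (12.551)² = 11.18 × 14.6 × 157.527601 ≈ 25,712.9 × g
Your rotor: r = 61 mm = 6.1 cm
25,712.9 = 11.18 × 6.1 × (N/1000)²
(N/1000)² = 25,712.9 / 68.198 = 377.0331
N = 1000 × √377.0331 ≈ 19,417.3

≈ 19420 RPM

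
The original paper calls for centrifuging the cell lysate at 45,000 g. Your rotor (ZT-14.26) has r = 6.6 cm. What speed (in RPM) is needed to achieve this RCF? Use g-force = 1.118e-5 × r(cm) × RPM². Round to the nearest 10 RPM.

45,000 = 1.118 × 10⁻⁵ × 6.6 × N²
N² = 45,000 / (7.3788 × 10⁻⁵) = 609,855,261
N ≈ √609,855,261 ≈ 24,695.2

24700 RPM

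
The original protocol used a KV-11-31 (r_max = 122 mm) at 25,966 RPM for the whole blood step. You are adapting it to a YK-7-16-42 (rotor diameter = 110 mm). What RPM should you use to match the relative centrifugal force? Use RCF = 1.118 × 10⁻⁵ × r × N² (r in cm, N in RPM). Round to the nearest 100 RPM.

Original rotor: r = 122 mm = 12.2 cm
RCF_original = 1.118 × 10⁻⁵ × 12.2 × (25966)² = 1.118 × 10⁻⁵ × 12.2 × 674,233,156 ≈ 91,962.7 × g
Your rotor: r = 110 mm / 2 = 55 mm = 5.5 cm
91,962.7 = 1.118 × 10⁻⁵ × 5.5 × N²
N² = 91,962.7 / (6.149 × 10⁻⁵) = 1,495,571,638
N ≈ √1,495,571,638 ≈ 38,672.6

≈ 38700 RPM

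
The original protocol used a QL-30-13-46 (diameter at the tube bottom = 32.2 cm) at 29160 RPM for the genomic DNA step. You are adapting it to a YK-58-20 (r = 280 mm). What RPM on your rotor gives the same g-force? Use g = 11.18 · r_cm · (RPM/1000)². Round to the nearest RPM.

22112 RPM

Original rotor: r = 32.2 / 2 = 16.1 cm
RCF_original = 11.18 × 16.1 × (29.16)² = 11.18 × 16.1 × 850.3056 ≈ 153,053.3 × g
Your rotor: r = 280 mm = 28.0 cm
153,053.3 = 11.18 × 28 × (N/1000)²
(N/1000)² = 153,053.3 / 313.04 = 488.9257
N = 1000 × √488.9257 ≈ 22,111.7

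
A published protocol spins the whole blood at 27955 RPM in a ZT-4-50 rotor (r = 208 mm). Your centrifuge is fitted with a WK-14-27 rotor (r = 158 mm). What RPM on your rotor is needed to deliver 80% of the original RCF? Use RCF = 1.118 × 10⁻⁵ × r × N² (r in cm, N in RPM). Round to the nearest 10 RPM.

≈ 28690 RPM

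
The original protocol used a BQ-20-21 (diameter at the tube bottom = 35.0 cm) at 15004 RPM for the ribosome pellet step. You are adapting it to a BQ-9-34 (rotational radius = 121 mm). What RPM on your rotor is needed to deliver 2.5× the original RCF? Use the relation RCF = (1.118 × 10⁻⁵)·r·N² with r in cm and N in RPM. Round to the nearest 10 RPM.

≈ 28530 RPM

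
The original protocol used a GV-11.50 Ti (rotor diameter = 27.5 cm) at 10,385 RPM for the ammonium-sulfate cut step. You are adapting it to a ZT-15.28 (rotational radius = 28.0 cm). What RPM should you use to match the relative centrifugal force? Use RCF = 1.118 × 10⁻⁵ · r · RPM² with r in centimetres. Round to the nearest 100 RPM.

7300 RPM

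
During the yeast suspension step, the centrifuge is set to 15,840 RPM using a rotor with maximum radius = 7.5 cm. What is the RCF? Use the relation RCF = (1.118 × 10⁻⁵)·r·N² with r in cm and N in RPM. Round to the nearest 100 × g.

RCF ≈ 21000 ×g

RCF = 1.118 × 10⁻⁵ × r × N²
RCF = 1.118 × 10⁻⁵ × 7.5 × (15840)² = 1.118 × 10⁻⁵ × 7.5 × 250,905,600 ≈ 21,038.4 × g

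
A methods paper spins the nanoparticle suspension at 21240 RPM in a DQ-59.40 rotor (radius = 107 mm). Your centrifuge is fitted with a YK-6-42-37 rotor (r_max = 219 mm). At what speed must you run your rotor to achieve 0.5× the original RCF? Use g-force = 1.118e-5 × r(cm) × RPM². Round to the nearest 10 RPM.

≈ 10500 RPM

Original rotor: r = 107 mm = 10.7 cm
RCF_original = 1.118 × 10⁻⁵ × 10.7 × (21240)² = 1.118 × 10⁻⁵ × 10.7 × 451,137,600 ≈ 53,967.8 × g
Target RCF = 0.5 × 53,967.8 ≈ 26,983.9 × g
Your rotor: r = 219 mm = 21.9 cm
26,983.9 = 1.118 × 10⁻⁵ × 21.9 × N²
N² = 26,983.9 / (24.4842 × 10⁻⁵) = 110,209,441
N ≈ √110,209,441 ≈ 10,498.1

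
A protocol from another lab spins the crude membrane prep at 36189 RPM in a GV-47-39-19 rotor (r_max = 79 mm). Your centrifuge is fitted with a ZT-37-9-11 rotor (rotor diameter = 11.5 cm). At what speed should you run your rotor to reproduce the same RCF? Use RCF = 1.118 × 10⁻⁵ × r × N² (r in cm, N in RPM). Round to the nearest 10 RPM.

42420 RPM

Original rotor: r = 79 mm = 7.9 cm
RCF_original = 1.118 × 10⁻⁵ × 7.9 × (36189)² = 1.118 × 10⁻⁵ × 7.9 × 1,309,643,721 ≈ 115,670.4 × g
Your rotor: r = 11.5 / 2 = 5.75 cm
115,670.4 = 1.118 × 10⁻⁵ × 5.75 × N²
N² = 115,670.4 / (6.4285 × 10⁻⁵) = 1,799,337,326
N ≈ √1,799,337,326 ≈ 42,418.6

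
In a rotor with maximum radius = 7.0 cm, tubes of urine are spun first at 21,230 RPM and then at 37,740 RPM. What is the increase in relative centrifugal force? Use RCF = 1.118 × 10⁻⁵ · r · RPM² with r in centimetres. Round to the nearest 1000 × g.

≈ 76000 g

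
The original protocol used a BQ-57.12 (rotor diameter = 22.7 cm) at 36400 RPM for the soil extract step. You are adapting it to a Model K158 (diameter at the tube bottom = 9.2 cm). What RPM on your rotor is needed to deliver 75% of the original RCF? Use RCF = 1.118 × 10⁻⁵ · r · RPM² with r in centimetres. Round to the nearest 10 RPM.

49520 RPM

Original rotor: r = 22.7 / 2 = 11.35 cm
RCF = 1.118 × 10⁻⁵ × r × N²
RCF_original = 1.118 × 10⁻⁵ × 11.35 × (36400)² = 1.118 × 10⁻⁵ × 11.35 × 1,324,960,000 ≈ 168,128.1 × g
Target RCF = 0.75 × 168,128.1 ≈ 126,096.1 × g
Your rotor: r = 9.2 / 2 = 4.6 cm
126,096.1 = 1.118 × 10⁻⁵ × 4.6 × N²
N² = 126,096.1 / (5.1428 × 10⁻⁵) = 2,451,895,854
N ≈ √2,451,895,854 ≈ 49,516.6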